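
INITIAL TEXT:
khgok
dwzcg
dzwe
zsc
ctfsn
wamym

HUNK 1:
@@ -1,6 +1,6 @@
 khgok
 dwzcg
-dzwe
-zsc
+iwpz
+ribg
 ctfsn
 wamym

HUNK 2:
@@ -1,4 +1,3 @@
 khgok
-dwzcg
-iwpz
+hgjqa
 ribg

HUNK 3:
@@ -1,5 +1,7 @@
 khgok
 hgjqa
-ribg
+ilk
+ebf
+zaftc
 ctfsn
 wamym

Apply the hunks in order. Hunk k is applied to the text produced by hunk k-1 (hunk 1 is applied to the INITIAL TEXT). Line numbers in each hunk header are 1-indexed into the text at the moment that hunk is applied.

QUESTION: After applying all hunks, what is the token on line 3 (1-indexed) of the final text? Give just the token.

Answer: ilk

Derivation:
Hunk 1: at line 1 remove [dzwe,zsc] add [iwpz,ribg] -> 6 lines: khgok dwzcg iwpz ribg ctfsn wamym
Hunk 2: at line 1 remove [dwzcg,iwpz] add [hgjqa] -> 5 lines: khgok hgjqa ribg ctfsn wamym
Hunk 3: at line 1 remove [ribg] add [ilk,ebf,zaftc] -> 7 lines: khgok hgjqa ilk ebf zaftc ctfsn wamym
Final line 3: ilk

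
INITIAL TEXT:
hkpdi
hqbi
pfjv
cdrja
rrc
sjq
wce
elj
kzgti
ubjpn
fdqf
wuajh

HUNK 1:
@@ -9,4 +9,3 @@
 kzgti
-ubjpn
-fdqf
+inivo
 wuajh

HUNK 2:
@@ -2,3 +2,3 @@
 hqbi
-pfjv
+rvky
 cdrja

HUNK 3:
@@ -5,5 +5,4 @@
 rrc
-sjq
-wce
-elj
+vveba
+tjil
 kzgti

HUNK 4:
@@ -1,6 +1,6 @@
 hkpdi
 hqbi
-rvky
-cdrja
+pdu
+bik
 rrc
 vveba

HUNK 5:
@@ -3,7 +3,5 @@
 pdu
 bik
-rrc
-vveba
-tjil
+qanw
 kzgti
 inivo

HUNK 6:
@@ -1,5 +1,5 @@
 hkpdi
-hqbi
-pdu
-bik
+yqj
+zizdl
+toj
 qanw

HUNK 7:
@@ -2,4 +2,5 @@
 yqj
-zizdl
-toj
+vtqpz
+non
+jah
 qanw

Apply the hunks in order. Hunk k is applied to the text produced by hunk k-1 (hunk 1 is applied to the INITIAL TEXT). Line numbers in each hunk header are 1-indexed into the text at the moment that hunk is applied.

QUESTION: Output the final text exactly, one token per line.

Hunk 1: at line 9 remove [ubjpn,fdqf] add [inivo] -> 11 lines: hkpdi hqbi pfjv cdrja rrc sjq wce elj kzgti inivo wuajh
Hunk 2: at line 2 remove [pfjv] add [rvky] -> 11 lines: hkpdi hqbi rvky cdrja rrc sjq wce elj kzgti inivo wuajh
Hunk 3: at line 5 remove [sjq,wce,elj] add [vveba,tjil] -> 10 lines: hkpdi hqbi rvky cdrja rrc vveba tjil kzgti inivo wuajh
Hunk 4: at line 1 remove [rvky,cdrja] add [pdu,bik] -> 10 lines: hkpdi hqbi pdu bik rrc vveba tjil kzgti inivo wuajh
Hunk 5: at line 3 remove [rrc,vveba,tjil] add [qanw] -> 8 lines: hkpdi hqbi pdu bik qanw kzgti inivo wuajh
Hunk 6: at line 1 remove [hqbi,pdu,bik] add [yqj,zizdl,toj] -> 8 lines: hkpdi yqj zizdl toj qanw kzgti inivo wuajh
Hunk 7: at line 2 remove [zizdl,toj] add [vtqpz,non,jah] -> 9 lines: hkpdi yqj vtqpz non jah qanw kzgti inivo wuajh

Answer: hkpdi
yqj
vtqpz
non
jah
qanw
kzgti
inivo
wuajh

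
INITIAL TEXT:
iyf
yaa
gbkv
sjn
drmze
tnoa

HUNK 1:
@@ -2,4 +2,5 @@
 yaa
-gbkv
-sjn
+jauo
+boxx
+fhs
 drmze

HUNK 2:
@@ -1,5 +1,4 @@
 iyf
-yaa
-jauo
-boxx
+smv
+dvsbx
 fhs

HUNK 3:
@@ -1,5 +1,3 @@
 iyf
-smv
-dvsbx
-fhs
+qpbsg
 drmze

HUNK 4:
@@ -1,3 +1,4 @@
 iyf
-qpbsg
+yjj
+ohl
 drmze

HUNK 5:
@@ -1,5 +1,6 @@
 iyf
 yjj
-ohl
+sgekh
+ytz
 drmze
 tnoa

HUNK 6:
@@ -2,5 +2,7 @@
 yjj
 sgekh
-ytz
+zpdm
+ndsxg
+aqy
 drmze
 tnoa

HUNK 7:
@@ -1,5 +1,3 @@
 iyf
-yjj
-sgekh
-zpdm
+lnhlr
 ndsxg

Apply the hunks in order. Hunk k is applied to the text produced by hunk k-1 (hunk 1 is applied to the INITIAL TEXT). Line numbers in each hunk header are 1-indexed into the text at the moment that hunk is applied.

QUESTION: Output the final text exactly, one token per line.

Hunk 1: at line 2 remove [gbkv,sjn] add [jauo,boxx,fhs] -> 7 lines: iyf yaa jauo boxx fhs drmze tnoa
Hunk 2: at line 1 remove [yaa,jauo,boxx] add [smv,dvsbx] -> 6 lines: iyf smv dvsbx fhs drmze tnoa
Hunk 3: at line 1 remove [smv,dvsbx,fhs] add [qpbsg] -> 4 lines: iyf qpbsg drmze tnoa
Hunk 4: at line 1 remove [qpbsg] add [yjj,ohl] -> 5 lines: iyf yjj ohl drmze tnoa
Hunk 5: at line 1 remove [ohl] add [sgekh,ytz] -> 6 lines: iyf yjj sgekh ytz drmze tnoa
Hunk 6: at line 2 remove [ytz] add [zpdm,ndsxg,aqy] -> 8 lines: iyf yjj sgekh zpdm ndsxg aqy drmze tnoa
Hunk 7: at line 1 remove [yjj,sgekh,zpdm] add [lnhlr] -> 6 lines: iyf lnhlr ndsxg aqy drmze tnoa

Answer: iyf
lnhlr
ndsxg
aqy
drmze
tnoa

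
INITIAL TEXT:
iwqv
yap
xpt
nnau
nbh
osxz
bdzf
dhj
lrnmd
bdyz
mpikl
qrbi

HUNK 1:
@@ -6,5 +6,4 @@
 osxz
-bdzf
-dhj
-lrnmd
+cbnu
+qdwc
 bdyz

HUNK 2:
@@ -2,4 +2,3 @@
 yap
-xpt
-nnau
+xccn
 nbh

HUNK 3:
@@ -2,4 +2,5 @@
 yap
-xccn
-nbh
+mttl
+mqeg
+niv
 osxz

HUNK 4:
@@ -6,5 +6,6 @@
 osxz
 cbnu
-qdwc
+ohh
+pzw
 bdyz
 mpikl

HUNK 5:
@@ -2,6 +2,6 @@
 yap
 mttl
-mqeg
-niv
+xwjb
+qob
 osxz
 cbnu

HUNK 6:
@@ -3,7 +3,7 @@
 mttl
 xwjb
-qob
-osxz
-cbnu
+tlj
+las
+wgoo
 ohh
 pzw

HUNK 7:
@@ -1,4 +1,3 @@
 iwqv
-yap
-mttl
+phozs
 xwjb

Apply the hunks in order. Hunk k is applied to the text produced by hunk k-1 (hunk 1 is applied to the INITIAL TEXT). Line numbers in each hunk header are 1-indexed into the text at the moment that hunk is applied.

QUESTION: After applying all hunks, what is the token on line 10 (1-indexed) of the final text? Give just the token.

Answer: mpikl

Derivation:
Hunk 1: at line 6 remove [bdzf,dhj,lrnmd] add [cbnu,qdwc] -> 11 lines: iwqv yap xpt nnau nbh osxz cbnu qdwc bdyz mpikl qrbi
Hunk 2: at line 2 remove [xpt,nnau] add [xccn] -> 10 lines: iwqv yap xccn nbh osxz cbnu qdwc bdyz mpikl qrbi
Hunk 3: at line 2 remove [xccn,nbh] add [mttl,mqeg,niv] -> 11 lines: iwqv yap mttl mqeg niv osxz cbnu qdwc bdyz mpikl qrbi
Hunk 4: at line 6 remove [qdwc] add [ohh,pzw] -> 12 lines: iwqv yap mttl mqeg niv osxz cbnu ohh pzw bdyz mpikl qrbi
Hunk 5: at line 2 remove [mqeg,niv] add [xwjb,qob] -> 12 lines: iwqv yap mttl xwjb qob osxz cbnu ohh pzw bdyz mpikl qrbi
Hunk 6: at line 3 remove [qob,osxz,cbnu] add [tlj,las,wgoo] -> 12 lines: iwqv yap mttl xwjb tlj las wgoo ohh pzw bdyz mpikl qrbi
Hunk 7: at line 1 remove [yap,mttl] add [phozs] -> 11 lines: iwqv phozs xwjb tlj las wgoo ohh pzw bdyz mpikl qrbi
Final line 10: mpikl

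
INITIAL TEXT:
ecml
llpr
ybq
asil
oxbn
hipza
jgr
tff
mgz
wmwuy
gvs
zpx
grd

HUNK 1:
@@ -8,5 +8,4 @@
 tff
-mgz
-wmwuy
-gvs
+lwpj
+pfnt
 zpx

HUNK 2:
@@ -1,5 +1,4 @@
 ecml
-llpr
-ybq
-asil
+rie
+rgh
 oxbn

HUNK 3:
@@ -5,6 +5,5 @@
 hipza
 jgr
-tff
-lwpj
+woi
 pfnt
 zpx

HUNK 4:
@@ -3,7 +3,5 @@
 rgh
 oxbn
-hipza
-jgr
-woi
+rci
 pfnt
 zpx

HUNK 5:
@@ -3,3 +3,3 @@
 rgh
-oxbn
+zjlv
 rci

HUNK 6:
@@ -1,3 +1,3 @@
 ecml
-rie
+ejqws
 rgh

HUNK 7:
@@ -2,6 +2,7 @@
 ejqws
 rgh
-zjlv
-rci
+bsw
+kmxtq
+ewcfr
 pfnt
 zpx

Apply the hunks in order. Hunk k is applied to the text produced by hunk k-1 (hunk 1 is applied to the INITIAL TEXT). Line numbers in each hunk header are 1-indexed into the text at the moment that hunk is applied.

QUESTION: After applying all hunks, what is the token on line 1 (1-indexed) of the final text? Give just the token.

Answer: ecml

Derivation:
Hunk 1: at line 8 remove [mgz,wmwuy,gvs] add [lwpj,pfnt] -> 12 lines: ecml llpr ybq asil oxbn hipza jgr tff lwpj pfnt zpx grd
Hunk 2: at line 1 remove [llpr,ybq,asil] add [rie,rgh] -> 11 lines: ecml rie rgh oxbn hipza jgr tff lwpj pfnt zpx grd
Hunk 3: at line 5 remove [tff,lwpj] add [woi] -> 10 lines: ecml rie rgh oxbn hipza jgr woi pfnt zpx grd
Hunk 4: at line 3 remove [hipza,jgr,woi] add [rci] -> 8 lines: ecml rie rgh oxbn rci pfnt zpx grd
Hunk 5: at line 3 remove [oxbn] add [zjlv] -> 8 lines: ecml rie rgh zjlv rci pfnt zpx grd
Hunk 6: at line 1 remove [rie] add [ejqws] -> 8 lines: ecml ejqws rgh zjlv rci pfnt zpx grd
Hunk 7: at line 2 remove [zjlv,rci] add [bsw,kmxtq,ewcfr] -> 9 lines: ecml ejqws rgh bsw kmxtq ewcfr pfnt zpx grd
Final line 1: ecml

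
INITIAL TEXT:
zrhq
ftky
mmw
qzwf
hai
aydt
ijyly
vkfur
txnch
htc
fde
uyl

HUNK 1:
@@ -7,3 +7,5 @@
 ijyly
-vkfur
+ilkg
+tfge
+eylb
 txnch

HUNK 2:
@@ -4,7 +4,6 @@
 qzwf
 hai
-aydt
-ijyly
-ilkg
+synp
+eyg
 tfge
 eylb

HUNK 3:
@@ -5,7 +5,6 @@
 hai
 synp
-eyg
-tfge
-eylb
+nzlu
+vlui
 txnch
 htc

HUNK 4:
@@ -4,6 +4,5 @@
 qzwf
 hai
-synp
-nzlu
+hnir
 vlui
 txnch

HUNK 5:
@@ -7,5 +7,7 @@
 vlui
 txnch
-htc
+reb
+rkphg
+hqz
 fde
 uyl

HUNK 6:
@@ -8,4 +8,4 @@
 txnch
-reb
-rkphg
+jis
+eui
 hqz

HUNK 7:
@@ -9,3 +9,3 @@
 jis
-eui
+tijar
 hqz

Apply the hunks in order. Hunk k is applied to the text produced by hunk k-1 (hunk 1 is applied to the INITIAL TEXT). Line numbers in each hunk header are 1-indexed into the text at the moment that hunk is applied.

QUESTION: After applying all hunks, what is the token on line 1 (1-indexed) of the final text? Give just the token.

Answer: zrhq

Derivation:
Hunk 1: at line 7 remove [vkfur] add [ilkg,tfge,eylb] -> 14 lines: zrhq ftky mmw qzwf hai aydt ijyly ilkg tfge eylb txnch htc fde uyl
Hunk 2: at line 4 remove [aydt,ijyly,ilkg] add [synp,eyg] -> 13 lines: zrhq ftky mmw qzwf hai synp eyg tfge eylb txnch htc fde uyl
Hunk 3: at line 5 remove [eyg,tfge,eylb] add [nzlu,vlui] -> 12 lines: zrhq ftky mmw qzwf hai synp nzlu vlui txnch htc fde uyl
Hunk 4: at line 4 remove [synp,nzlu] add [hnir] -> 11 lines: zrhq ftky mmw qzwf hai hnir vlui txnch htc fde uyl
Hunk 5: at line 7 remove [htc] add [reb,rkphg,hqz] -> 13 lines: zrhq ftky mmw qzwf hai hnir vlui txnch reb rkphg hqz fde uyl
Hunk 6: at line 8 remove [reb,rkphg] add [jis,eui] -> 13 lines: zrhq ftky mmw qzwf hai hnir vlui txnch jis eui hqz fde uyl
Hunk 7: at line 9 remove [eui] add [tijar] -> 13 lines: zrhq ftky mmw qzwf hai hnir vlui txnch jis tijar hqz fde uyl
Final line 1: zrhq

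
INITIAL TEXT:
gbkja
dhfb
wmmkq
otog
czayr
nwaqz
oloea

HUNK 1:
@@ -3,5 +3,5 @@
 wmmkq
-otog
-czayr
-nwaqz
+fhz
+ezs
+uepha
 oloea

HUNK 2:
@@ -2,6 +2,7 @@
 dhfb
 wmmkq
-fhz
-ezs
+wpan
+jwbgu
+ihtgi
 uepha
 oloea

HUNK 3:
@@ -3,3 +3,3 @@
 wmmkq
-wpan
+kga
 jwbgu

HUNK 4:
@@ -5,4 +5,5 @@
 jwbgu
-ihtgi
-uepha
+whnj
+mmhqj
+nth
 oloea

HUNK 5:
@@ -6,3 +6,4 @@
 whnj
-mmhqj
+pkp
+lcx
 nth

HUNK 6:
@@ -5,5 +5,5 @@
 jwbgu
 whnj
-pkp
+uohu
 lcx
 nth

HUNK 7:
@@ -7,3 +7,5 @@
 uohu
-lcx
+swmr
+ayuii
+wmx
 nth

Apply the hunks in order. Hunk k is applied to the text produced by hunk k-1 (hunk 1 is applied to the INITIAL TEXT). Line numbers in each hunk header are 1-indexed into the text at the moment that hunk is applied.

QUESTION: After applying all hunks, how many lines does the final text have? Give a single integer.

Hunk 1: at line 3 remove [otog,czayr,nwaqz] add [fhz,ezs,uepha] -> 7 lines: gbkja dhfb wmmkq fhz ezs uepha oloea
Hunk 2: at line 2 remove [fhz,ezs] add [wpan,jwbgu,ihtgi] -> 8 lines: gbkja dhfb wmmkq wpan jwbgu ihtgi uepha oloea
Hunk 3: at line 3 remove [wpan] add [kga] -> 8 lines: gbkja dhfb wmmkq kga jwbgu ihtgi uepha oloea
Hunk 4: at line 5 remove [ihtgi,uepha] add [whnj,mmhqj,nth] -> 9 lines: gbkja dhfb wmmkq kga jwbgu whnj mmhqj nth oloea
Hunk 5: at line 6 remove [mmhqj] add [pkp,lcx] -> 10 lines: gbkja dhfb wmmkq kga jwbgu whnj pkp lcx nth oloea
Hunk 6: at line 5 remove [pkp] add [uohu] -> 10 lines: gbkja dhfb wmmkq kga jwbgu whnj uohu lcx nth oloea
Hunk 7: at line 7 remove [lcx] add [swmr,ayuii,wmx] -> 12 lines: gbkja dhfb wmmkq kga jwbgu whnj uohu swmr ayuii wmx nth oloea
Final line count: 12

Answer: 12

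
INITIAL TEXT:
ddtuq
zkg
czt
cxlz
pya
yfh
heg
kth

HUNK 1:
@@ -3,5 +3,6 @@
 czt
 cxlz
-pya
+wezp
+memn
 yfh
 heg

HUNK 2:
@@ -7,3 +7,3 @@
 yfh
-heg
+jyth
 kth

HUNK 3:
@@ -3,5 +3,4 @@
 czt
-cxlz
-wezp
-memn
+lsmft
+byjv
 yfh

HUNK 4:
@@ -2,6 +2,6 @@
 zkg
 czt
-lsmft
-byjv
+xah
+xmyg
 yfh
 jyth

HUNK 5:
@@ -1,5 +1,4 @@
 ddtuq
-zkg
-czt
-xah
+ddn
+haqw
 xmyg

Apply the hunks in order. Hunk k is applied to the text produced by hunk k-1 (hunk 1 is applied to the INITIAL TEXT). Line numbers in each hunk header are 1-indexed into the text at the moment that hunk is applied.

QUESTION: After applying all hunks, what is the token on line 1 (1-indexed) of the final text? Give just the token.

Answer: ddtuq

Derivation:
Hunk 1: at line 3 remove [pya] add [wezp,memn] -> 9 lines: ddtuq zkg czt cxlz wezp memn yfh heg kth
Hunk 2: at line 7 remove [heg] add [jyth] -> 9 lines: ddtuq zkg czt cxlz wezp memn yfh jyth kth
Hunk 3: at line 3 remove [cxlz,wezp,memn] add [lsmft,byjv] -> 8 lines: ddtuq zkg czt lsmft byjv yfh jyth kth
Hunk 4: at line 2 remove [lsmft,byjv] add [xah,xmyg] -> 8 lines: ddtuq zkg czt xah xmyg yfh jyth kth
Hunk 5: at line 1 remove [zkg,czt,xah] add [ddn,haqw] -> 7 lines: ddtuq ddn haqw xmyg yfh jyth kth
Final line 1: ddtuq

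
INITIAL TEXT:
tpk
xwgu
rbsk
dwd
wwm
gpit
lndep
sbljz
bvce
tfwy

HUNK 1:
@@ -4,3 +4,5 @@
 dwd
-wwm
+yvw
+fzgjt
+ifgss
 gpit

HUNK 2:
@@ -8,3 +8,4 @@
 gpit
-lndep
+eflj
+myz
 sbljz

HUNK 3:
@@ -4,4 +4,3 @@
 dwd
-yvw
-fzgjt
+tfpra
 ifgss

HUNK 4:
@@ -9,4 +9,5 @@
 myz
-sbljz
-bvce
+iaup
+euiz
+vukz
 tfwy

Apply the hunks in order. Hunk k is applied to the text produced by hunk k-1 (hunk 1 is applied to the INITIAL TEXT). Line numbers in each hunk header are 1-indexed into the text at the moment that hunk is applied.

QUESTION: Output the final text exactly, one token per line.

Answer: tpk
xwgu
rbsk
dwd
tfpra
ifgss
gpit
eflj
myz
iaup
euiz
vukz
tfwy

Derivation:
Hunk 1: at line 4 remove [wwm] add [yvw,fzgjt,ifgss] -> 12 lines: tpk xwgu rbsk dwd yvw fzgjt ifgss gpit lndep sbljz bvce tfwy
Hunk 2: at line 8 remove [lndep] add [eflj,myz] -> 13 lines: tpk xwgu rbsk dwd yvw fzgjt ifgss gpit eflj myz sbljz bvce tfwy
Hunk 3: at line 4 remove [yvw,fzgjt] add [tfpra] -> 12 lines: tpk xwgu rbsk dwd tfpra ifgss gpit eflj myz sbljz bvce tfwy
Hunk 4: at line 9 remove [sbljz,bvce] add [iaup,euiz,vukz] -> 13 lines: tpk xwgu rbsk dwd tfpra ifgss gpit eflj myz iaup euiz vukz tfwy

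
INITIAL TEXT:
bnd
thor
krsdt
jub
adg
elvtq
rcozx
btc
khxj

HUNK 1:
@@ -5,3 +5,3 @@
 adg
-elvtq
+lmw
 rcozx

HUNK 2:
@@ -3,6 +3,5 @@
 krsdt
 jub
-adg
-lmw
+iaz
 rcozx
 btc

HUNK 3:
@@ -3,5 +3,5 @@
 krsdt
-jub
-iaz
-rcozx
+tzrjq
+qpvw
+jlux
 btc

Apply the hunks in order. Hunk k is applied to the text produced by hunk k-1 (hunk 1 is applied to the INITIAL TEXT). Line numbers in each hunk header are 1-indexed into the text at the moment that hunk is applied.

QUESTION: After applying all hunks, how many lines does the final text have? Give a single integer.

Answer: 8

Derivation:
Hunk 1: at line 5 remove [elvtq] add [lmw] -> 9 lines: bnd thor krsdt jub adg lmw rcozx btc khxj
Hunk 2: at line 3 remove [adg,lmw] add [iaz] -> 8 lines: bnd thor krsdt jub iaz rcozx btc khxj
Hunk 3: at line 3 remove [jub,iaz,rcozx] add [tzrjq,qpvw,jlux] -> 8 lines: bnd thor krsdt tzrjq qpvw jlux btc khxj
Final line count: 8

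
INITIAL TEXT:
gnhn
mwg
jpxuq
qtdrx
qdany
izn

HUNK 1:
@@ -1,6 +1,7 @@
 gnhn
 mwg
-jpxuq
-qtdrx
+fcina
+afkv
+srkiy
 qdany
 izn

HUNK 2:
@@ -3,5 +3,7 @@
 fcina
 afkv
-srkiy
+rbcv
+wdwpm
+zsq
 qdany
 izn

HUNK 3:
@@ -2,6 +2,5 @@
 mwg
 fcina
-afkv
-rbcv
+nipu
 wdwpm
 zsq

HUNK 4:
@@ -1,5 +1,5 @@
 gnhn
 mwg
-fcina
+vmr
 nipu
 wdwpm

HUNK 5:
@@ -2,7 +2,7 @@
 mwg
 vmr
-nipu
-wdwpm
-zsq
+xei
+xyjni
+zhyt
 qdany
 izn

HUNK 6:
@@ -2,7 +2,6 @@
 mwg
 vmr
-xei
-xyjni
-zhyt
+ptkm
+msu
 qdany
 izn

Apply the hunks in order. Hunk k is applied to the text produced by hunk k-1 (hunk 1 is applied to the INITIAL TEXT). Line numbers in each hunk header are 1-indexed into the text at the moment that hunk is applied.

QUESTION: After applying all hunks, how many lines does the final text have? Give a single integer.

Hunk 1: at line 1 remove [jpxuq,qtdrx] add [fcina,afkv,srkiy] -> 7 lines: gnhn mwg fcina afkv srkiy qdany izn
Hunk 2: at line 3 remove [srkiy] add [rbcv,wdwpm,zsq] -> 9 lines: gnhn mwg fcina afkv rbcv wdwpm zsq qdany izn
Hunk 3: at line 2 remove [afkv,rbcv] add [nipu] -> 8 lines: gnhn mwg fcina nipu wdwpm zsq qdany izn
Hunk 4: at line 1 remove [fcina] add [vmr] -> 8 lines: gnhn mwg vmr nipu wdwpm zsq qdany izn
Hunk 5: at line 2 remove [nipu,wdwpm,zsq] add [xei,xyjni,zhyt] -> 8 lines: gnhn mwg vmr xei xyjni zhyt qdany izn
Hunk 6: at line 2 remove [xei,xyjni,zhyt] add [ptkm,msu] -> 7 lines: gnhn mwg vmr ptkm msu qdany izn
Final line count: 7

Answer: 7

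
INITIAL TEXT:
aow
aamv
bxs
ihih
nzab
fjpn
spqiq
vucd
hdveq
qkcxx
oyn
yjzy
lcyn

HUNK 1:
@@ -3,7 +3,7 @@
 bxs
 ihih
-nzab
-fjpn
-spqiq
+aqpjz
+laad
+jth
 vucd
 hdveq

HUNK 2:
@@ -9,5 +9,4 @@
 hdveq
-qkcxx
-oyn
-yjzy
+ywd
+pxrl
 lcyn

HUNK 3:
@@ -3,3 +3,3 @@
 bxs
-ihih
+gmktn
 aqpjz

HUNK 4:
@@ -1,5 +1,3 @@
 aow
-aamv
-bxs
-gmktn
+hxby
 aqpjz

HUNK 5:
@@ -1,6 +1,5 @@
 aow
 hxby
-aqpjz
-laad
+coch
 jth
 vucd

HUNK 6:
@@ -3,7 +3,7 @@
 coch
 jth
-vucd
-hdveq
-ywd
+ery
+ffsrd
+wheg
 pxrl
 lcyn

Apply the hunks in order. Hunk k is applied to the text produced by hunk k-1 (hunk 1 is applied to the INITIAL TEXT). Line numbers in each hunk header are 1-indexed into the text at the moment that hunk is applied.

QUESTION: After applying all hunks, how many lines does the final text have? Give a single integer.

Answer: 9

Derivation:
Hunk 1: at line 3 remove [nzab,fjpn,spqiq] add [aqpjz,laad,jth] -> 13 lines: aow aamv bxs ihih aqpjz laad jth vucd hdveq qkcxx oyn yjzy lcyn
Hunk 2: at line 9 remove [qkcxx,oyn,yjzy] add [ywd,pxrl] -> 12 lines: aow aamv bxs ihih aqpjz laad jth vucd hdveq ywd pxrl lcyn
Hunk 3: at line 3 remove [ihih] add [gmktn] -> 12 lines: aow aamv bxs gmktn aqpjz laad jth vucd hdveq ywd pxrl lcyn
Hunk 4: at line 1 remove [aamv,bxs,gmktn] add [hxby] -> 10 lines: aow hxby aqpjz laad jth vucd hdveq ywd pxrl lcyn
Hunk 5: at line 1 remove [aqpjz,laad] add [coch] -> 9 lines: aow hxby coch jth vucd hdveq ywd pxrl lcyn
Hunk 6: at line 3 remove [vucd,hdveq,ywd] add [ery,ffsrd,wheg] -> 9 lines: aow hxby coch jth ery ffsrd wheg pxrl lcyn
Final line count: 9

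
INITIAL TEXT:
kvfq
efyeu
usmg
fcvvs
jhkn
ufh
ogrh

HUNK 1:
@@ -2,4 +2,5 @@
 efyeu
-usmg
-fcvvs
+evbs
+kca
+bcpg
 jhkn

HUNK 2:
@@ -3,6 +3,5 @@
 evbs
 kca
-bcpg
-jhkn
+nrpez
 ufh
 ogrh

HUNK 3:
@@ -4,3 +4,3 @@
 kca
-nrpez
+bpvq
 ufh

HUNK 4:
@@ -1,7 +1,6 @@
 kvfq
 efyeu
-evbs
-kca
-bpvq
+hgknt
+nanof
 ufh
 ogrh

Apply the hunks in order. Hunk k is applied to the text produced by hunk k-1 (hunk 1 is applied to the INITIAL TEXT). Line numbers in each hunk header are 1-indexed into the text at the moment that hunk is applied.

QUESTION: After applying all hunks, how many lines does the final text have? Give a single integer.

Hunk 1: at line 2 remove [usmg,fcvvs] add [evbs,kca,bcpg] -> 8 lines: kvfq efyeu evbs kca bcpg jhkn ufh ogrh
Hunk 2: at line 3 remove [bcpg,jhkn] add [nrpez] -> 7 lines: kvfq efyeu evbs kca nrpez ufh ogrh
Hunk 3: at line 4 remove [nrpez] add [bpvq] -> 7 lines: kvfq efyeu evbs kca bpvq ufh ogrh
Hunk 4: at line 1 remove [evbs,kca,bpvq] add [hgknt,nanof] -> 6 lines: kvfq efyeu hgknt nanof ufh ogrh
Final line count: 6

Answer: 6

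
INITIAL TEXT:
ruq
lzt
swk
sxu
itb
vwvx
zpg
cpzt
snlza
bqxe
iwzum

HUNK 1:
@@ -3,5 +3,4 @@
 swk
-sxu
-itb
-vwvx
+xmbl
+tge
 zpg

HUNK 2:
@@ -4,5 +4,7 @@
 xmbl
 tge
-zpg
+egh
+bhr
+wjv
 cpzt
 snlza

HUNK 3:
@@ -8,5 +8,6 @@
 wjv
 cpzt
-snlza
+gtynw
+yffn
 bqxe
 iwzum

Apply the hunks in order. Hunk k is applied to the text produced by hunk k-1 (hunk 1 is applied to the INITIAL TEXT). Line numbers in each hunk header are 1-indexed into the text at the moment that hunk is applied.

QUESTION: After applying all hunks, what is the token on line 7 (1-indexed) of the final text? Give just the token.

Answer: bhr

Derivation:
Hunk 1: at line 3 remove [sxu,itb,vwvx] add [xmbl,tge] -> 10 lines: ruq lzt swk xmbl tge zpg cpzt snlza bqxe iwzum
Hunk 2: at line 4 remove [zpg] add [egh,bhr,wjv] -> 12 lines: ruq lzt swk xmbl tge egh bhr wjv cpzt snlza bqxe iwzum
Hunk 3: at line 8 remove [snlza] add [gtynw,yffn] -> 13 lines: ruq lzt swk xmbl tge egh bhr wjv cpzt gtynw yffn bqxe iwzum
Final line 7: bhr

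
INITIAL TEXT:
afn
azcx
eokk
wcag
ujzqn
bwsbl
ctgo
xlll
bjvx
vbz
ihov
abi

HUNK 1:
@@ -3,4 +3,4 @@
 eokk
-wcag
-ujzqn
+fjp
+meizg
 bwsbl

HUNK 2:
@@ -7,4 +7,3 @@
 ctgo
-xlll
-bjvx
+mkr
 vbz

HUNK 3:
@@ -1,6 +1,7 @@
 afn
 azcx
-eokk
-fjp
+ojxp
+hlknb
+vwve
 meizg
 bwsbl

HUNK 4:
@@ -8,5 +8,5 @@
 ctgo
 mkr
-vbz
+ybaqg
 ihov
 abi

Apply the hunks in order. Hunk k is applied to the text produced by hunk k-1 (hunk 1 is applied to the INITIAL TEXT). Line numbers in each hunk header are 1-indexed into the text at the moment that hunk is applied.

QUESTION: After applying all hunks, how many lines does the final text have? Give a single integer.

Answer: 12

Derivation:
Hunk 1: at line 3 remove [wcag,ujzqn] add [fjp,meizg] -> 12 lines: afn azcx eokk fjp meizg bwsbl ctgo xlll bjvx vbz ihov abi
Hunk 2: at line 7 remove [xlll,bjvx] add [mkr] -> 11 lines: afn azcx eokk fjp meizg bwsbl ctgo mkr vbz ihov abi
Hunk 3: at line 1 remove [eokk,fjp] add [ojxp,hlknb,vwve] -> 12 lines: afn azcx ojxp hlknb vwve meizg bwsbl ctgo mkr vbz ihov abi
Hunk 4: at line 8 remove [vbz] add [ybaqg] -> 12 lines: afn azcx ojxp hlknb vwve meizg bwsbl ctgo mkr ybaqg ihov abi
Final line count: 12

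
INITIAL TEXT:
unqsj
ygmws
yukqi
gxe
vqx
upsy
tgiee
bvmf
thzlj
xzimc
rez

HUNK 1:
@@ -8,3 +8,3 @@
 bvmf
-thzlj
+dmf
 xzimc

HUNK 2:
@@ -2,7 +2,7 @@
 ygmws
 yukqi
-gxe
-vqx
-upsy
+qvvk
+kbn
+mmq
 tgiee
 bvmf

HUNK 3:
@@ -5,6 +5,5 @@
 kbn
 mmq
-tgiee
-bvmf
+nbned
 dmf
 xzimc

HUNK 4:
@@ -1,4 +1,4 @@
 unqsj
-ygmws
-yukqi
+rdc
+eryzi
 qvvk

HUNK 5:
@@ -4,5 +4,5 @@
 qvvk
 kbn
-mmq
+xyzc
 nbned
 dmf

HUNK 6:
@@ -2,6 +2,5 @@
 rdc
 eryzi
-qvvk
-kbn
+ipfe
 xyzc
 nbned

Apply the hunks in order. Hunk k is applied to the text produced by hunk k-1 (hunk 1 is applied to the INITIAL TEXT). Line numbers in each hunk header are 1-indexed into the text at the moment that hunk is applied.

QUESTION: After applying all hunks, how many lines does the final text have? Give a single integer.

Answer: 9

Derivation:
Hunk 1: at line 8 remove [thzlj] add [dmf] -> 11 lines: unqsj ygmws yukqi gxe vqx upsy tgiee bvmf dmf xzimc rez
Hunk 2: at line 2 remove [gxe,vqx,upsy] add [qvvk,kbn,mmq] -> 11 lines: unqsj ygmws yukqi qvvk kbn mmq tgiee bvmf dmf xzimc rez
Hunk 3: at line 5 remove [tgiee,bvmf] add [nbned] -> 10 lines: unqsj ygmws yukqi qvvk kbn mmq nbned dmf xzimc rez
Hunk 4: at line 1 remove [ygmws,yukqi] add [rdc,eryzi] -> 10 lines: unqsj rdc eryzi qvvk kbn mmq nbned dmf xzimc rez
Hunk 5: at line 4 remove [mmq] add [xyzc] -> 10 lines: unqsj rdc eryzi qvvk kbn xyzc nbned dmf xzimc rez
Hunk 6: at line 2 remove [qvvk,kbn] add [ipfe] -> 9 lines: unqsj rdc eryzi ipfe xyzc nbned dmf xzimc rez
Final line count: 9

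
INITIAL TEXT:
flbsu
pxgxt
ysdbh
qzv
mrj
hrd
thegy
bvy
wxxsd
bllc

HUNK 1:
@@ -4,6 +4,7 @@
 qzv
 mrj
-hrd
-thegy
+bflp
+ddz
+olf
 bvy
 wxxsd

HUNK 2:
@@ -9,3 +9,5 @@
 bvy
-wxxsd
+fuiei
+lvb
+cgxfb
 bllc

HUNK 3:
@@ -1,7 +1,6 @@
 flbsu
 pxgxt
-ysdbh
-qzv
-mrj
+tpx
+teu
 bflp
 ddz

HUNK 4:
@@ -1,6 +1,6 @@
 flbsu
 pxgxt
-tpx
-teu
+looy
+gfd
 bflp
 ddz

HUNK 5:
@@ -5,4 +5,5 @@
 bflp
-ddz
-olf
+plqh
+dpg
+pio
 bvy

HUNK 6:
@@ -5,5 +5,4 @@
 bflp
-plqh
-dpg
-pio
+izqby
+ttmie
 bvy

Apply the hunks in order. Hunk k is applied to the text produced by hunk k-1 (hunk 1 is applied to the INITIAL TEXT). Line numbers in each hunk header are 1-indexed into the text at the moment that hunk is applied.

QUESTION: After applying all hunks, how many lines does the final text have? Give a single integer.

Answer: 12

Derivation:
Hunk 1: at line 4 remove [hrd,thegy] add [bflp,ddz,olf] -> 11 lines: flbsu pxgxt ysdbh qzv mrj bflp ddz olf bvy wxxsd bllc
Hunk 2: at line 9 remove [wxxsd] add [fuiei,lvb,cgxfb] -> 13 lines: flbsu pxgxt ysdbh qzv mrj bflp ddz olf bvy fuiei lvb cgxfb bllc
Hunk 3: at line 1 remove [ysdbh,qzv,mrj] add [tpx,teu] -> 12 lines: flbsu pxgxt tpx teu bflp ddz olf bvy fuiei lvb cgxfb bllc
Hunk 4: at line 1 remove [tpx,teu] add [looy,gfd] -> 12 lines: flbsu pxgxt looy gfd bflp ddz olf bvy fuiei lvb cgxfb bllc
Hunk 5: at line 5 remove [ddz,olf] add [plqh,dpg,pio] -> 13 lines: flbsu pxgxt looy gfd bflp plqh dpg pio bvy fuiei lvb cgxfb bllc
Hunk 6: at line 5 remove [plqh,dpg,pio] add [izqby,ttmie] -> 12 lines: flbsu pxgxt looy gfd bflp izqby ttmie bvy fuiei lvb cgxfb bllc
Final line count: 12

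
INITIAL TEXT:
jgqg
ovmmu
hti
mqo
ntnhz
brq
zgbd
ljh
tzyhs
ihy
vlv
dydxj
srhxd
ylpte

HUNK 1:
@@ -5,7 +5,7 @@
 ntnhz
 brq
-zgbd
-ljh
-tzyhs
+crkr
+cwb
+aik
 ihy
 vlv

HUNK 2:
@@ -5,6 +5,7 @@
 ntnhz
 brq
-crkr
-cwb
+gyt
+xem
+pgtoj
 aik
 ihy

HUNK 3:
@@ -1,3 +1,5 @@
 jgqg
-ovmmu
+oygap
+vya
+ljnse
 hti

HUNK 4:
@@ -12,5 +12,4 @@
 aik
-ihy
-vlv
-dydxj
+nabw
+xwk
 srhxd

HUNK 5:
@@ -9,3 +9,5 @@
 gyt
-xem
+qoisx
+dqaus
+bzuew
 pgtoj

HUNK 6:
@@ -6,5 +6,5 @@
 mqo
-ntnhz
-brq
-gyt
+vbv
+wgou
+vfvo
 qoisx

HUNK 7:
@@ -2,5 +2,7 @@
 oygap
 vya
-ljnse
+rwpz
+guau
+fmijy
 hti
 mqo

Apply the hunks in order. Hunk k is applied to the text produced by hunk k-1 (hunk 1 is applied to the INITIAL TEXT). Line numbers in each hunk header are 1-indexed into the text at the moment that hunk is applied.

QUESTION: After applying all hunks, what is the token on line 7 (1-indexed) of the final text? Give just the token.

Answer: hti

Derivation:
Hunk 1: at line 5 remove [zgbd,ljh,tzyhs] add [crkr,cwb,aik] -> 14 lines: jgqg ovmmu hti mqo ntnhz brq crkr cwb aik ihy vlv dydxj srhxd ylpte
Hunk 2: at line 5 remove [crkr,cwb] add [gyt,xem,pgtoj] -> 15 lines: jgqg ovmmu hti mqo ntnhz brq gyt xem pgtoj aik ihy vlv dydxj srhxd ylpte
Hunk 3: at line 1 remove [ovmmu] add [oygap,vya,ljnse] -> 17 lines: jgqg oygap vya ljnse hti mqo ntnhz brq gyt xem pgtoj aik ihy vlv dydxj srhxd ylpte
Hunk 4: at line 12 remove [ihy,vlv,dydxj] add [nabw,xwk] -> 16 lines: jgqg oygap vya ljnse hti mqo ntnhz brq gyt xem pgtoj aik nabw xwk srhxd ylpte
Hunk 5: at line 9 remove [xem] add [qoisx,dqaus,bzuew] -> 18 lines: jgqg oygap vya ljnse hti mqo ntnhz brq gyt qoisx dqaus bzuew pgtoj aik nabw xwk srhxd ylpte
Hunk 6: at line 6 remove [ntnhz,brq,gyt] add [vbv,wgou,vfvo] -> 18 lines: jgqg oygap vya ljnse hti mqo vbv wgou vfvo qoisx dqaus bzuew pgtoj aik nabw xwk srhxd ylpte
Hunk 7: at line 2 remove [ljnse] add [rwpz,guau,fmijy] -> 20 lines: jgqg oygap vya rwpz guau fmijy hti mqo vbv wgou vfvo qoisx dqaus bzuew pgtoj aik nabw xwk srhxd ylpte
Final line 7: hti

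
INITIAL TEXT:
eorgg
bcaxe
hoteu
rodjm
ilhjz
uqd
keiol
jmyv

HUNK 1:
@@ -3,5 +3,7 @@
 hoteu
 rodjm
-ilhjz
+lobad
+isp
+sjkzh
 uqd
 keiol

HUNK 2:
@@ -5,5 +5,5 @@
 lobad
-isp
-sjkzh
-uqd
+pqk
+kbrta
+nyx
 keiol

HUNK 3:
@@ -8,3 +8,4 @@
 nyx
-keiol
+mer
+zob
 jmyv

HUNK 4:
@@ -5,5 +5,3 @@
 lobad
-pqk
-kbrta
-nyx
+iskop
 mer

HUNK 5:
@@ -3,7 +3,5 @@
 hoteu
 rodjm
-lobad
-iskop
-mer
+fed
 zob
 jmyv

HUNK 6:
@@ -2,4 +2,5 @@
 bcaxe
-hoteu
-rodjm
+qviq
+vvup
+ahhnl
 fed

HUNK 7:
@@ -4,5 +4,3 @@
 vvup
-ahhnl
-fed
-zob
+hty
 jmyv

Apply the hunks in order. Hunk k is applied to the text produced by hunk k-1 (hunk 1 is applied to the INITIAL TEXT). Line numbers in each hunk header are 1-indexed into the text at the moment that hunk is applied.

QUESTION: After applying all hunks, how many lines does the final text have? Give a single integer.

Answer: 6

Derivation:
Hunk 1: at line 3 remove [ilhjz] add [lobad,isp,sjkzh] -> 10 lines: eorgg bcaxe hoteu rodjm lobad isp sjkzh uqd keiol jmyv
Hunk 2: at line 5 remove [isp,sjkzh,uqd] add [pqk,kbrta,nyx] -> 10 lines: eorgg bcaxe hoteu rodjm lobad pqk kbrta nyx keiol jmyv
Hunk 3: at line 8 remove [keiol] add [mer,zob] -> 11 lines: eorgg bcaxe hoteu rodjm lobad pqk kbrta nyx mer zob jmyv
Hunk 4: at line 5 remove [pqk,kbrta,nyx] add [iskop] -> 9 lines: eorgg bcaxe hoteu rodjm lobad iskop mer zob jmyv
Hunk 5: at line 3 remove [lobad,iskop,mer] add [fed] -> 7 lines: eorgg bcaxe hoteu rodjm fed zob jmyv
Hunk 6: at line 2 remove [hoteu,rodjm] add [qviq,vvup,ahhnl] -> 8 lines: eorgg bcaxe qviq vvup ahhnl fed zob jmyv
Hunk 7: at line 4 remove [ahhnl,fed,zob] add [hty] -> 6 lines: eorgg bcaxe qviq vvup hty jmyv
Final line count: 6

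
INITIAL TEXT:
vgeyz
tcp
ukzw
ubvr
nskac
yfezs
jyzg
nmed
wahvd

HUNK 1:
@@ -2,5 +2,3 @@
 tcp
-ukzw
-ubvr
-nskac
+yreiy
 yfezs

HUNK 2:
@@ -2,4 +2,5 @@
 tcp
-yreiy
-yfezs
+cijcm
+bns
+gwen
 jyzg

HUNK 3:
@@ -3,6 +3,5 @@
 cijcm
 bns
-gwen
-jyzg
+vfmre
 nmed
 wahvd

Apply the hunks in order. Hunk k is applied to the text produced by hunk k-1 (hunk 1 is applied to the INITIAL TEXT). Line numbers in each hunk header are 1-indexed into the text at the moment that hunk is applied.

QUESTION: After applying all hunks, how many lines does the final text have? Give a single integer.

Answer: 7

Derivation:
Hunk 1: at line 2 remove [ukzw,ubvr,nskac] add [yreiy] -> 7 lines: vgeyz tcp yreiy yfezs jyzg nmed wahvd
Hunk 2: at line 2 remove [yreiy,yfezs] add [cijcm,bns,gwen] -> 8 lines: vgeyz tcp cijcm bns gwen jyzg nmed wahvd
Hunk 3: at line 3 remove [gwen,jyzg] add [vfmre] -> 7 lines: vgeyz tcp cijcm bns vfmre nmed wahvd
Final line count: 7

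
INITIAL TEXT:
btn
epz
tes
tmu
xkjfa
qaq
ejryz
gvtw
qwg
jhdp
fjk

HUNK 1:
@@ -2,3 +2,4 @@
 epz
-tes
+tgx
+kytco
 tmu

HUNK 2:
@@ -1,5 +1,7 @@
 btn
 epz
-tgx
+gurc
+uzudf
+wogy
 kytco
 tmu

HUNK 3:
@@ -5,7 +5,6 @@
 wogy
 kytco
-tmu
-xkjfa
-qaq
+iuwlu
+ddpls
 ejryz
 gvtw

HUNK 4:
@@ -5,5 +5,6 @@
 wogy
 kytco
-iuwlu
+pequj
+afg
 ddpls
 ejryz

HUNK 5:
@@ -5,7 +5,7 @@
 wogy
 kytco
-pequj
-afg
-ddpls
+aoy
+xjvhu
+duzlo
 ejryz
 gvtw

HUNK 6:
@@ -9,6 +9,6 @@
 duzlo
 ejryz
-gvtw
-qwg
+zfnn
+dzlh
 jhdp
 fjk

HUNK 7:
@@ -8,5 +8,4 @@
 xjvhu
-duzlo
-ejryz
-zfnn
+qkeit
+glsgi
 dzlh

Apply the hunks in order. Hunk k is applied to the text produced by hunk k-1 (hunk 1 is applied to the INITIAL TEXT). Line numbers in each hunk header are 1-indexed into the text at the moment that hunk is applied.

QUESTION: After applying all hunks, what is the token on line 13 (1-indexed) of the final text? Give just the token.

Answer: fjk

Derivation:
Hunk 1: at line 2 remove [tes] add [tgx,kytco] -> 12 lines: btn epz tgx kytco tmu xkjfa qaq ejryz gvtw qwg jhdp fjk
Hunk 2: at line 1 remove [tgx] add [gurc,uzudf,wogy] -> 14 lines: btn epz gurc uzudf wogy kytco tmu xkjfa qaq ejryz gvtw qwg jhdp fjk
Hunk 3: at line 5 remove [tmu,xkjfa,qaq] add [iuwlu,ddpls] -> 13 lines: btn epz gurc uzudf wogy kytco iuwlu ddpls ejryz gvtw qwg jhdp fjk
Hunk 4: at line 5 remove [iuwlu] add [pequj,afg] -> 14 lines: btn epz gurc uzudf wogy kytco pequj afg ddpls ejryz gvtw qwg jhdp fjk
Hunk 5: at line 5 remove [pequj,afg,ddpls] add [aoy,xjvhu,duzlo] -> 14 lines: btn epz gurc uzudf wogy kytco aoy xjvhu duzlo ejryz gvtw qwg jhdp fjk
Hunk 6: at line 9 remove [gvtw,qwg] add [zfnn,dzlh] -> 14 lines: btn epz gurc uzudf wogy kytco aoy xjvhu duzlo ejryz zfnn dzlh jhdp fjk
Hunk 7: at line 8 remove [duzlo,ejryz,zfnn] add [qkeit,glsgi] -> 13 lines: btn epz gurc uzudf wogy kytco aoy xjvhu qkeit glsgi dzlh jhdp fjk
Final line 13: fjk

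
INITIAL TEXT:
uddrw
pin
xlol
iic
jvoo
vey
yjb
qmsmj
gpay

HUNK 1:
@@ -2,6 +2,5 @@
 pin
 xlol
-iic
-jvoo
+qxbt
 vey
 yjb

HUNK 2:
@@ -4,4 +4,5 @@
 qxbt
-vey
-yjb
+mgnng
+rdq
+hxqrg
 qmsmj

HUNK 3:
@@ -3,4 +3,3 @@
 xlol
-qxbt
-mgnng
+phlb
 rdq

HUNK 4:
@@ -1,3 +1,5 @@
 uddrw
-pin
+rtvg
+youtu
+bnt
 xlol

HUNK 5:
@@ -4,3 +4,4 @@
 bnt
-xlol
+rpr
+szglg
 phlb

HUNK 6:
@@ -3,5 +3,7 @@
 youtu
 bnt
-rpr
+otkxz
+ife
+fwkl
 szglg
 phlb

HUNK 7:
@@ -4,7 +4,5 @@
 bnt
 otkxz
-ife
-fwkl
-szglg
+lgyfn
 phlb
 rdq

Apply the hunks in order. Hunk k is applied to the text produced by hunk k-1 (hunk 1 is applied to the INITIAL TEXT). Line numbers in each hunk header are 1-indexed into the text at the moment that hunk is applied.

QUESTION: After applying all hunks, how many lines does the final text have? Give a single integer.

Hunk 1: at line 2 remove [iic,jvoo] add [qxbt] -> 8 lines: uddrw pin xlol qxbt vey yjb qmsmj gpay
Hunk 2: at line 4 remove [vey,yjb] add [mgnng,rdq,hxqrg] -> 9 lines: uddrw pin xlol qxbt mgnng rdq hxqrg qmsmj gpay
Hunk 3: at line 3 remove [qxbt,mgnng] add [phlb] -> 8 lines: uddrw pin xlol phlb rdq hxqrg qmsmj gpay
Hunk 4: at line 1 remove [pin] add [rtvg,youtu,bnt] -> 10 lines: uddrw rtvg youtu bnt xlol phlb rdq hxqrg qmsmj gpay
Hunk 5: at line 4 remove [xlol] add [rpr,szglg] -> 11 lines: uddrw rtvg youtu bnt rpr szglg phlb rdq hxqrg qmsmj gpay
Hunk 6: at line 3 remove [rpr] add [otkxz,ife,fwkl] -> 13 lines: uddrw rtvg youtu bnt otkxz ife fwkl szglg phlb rdq hxqrg qmsmj gpay
Hunk 7: at line 4 remove [ife,fwkl,szglg] add [lgyfn] -> 11 lines: uddrw rtvg youtu bnt otkxz lgyfn phlb rdq hxqrg qmsmj gpay
Final line count: 11

Answer: 11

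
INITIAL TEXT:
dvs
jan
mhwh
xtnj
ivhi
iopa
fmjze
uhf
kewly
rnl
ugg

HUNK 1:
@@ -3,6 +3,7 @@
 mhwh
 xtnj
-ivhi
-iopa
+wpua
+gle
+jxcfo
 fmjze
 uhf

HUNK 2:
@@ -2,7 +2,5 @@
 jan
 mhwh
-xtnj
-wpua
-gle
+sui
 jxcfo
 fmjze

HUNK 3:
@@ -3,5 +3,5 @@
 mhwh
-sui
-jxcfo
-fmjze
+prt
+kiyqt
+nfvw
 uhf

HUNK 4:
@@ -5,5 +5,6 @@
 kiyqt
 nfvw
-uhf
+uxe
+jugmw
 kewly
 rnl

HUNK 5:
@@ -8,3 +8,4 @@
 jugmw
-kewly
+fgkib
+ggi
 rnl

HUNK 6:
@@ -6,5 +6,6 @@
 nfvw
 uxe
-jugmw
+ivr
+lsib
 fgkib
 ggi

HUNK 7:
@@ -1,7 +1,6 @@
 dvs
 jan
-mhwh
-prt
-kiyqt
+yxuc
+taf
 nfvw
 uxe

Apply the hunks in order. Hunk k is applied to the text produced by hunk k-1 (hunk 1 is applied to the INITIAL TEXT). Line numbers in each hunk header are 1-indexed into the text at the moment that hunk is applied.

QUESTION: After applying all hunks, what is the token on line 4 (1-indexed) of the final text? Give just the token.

Hunk 1: at line 3 remove [ivhi,iopa] add [wpua,gle,jxcfo] -> 12 lines: dvs jan mhwh xtnj wpua gle jxcfo fmjze uhf kewly rnl ugg
Hunk 2: at line 2 remove [xtnj,wpua,gle] add [sui] -> 10 lines: dvs jan mhwh sui jxcfo fmjze uhf kewly rnl ugg
Hunk 3: at line 3 remove [sui,jxcfo,fmjze] add [prt,kiyqt,nfvw] -> 10 lines: dvs jan mhwh prt kiyqt nfvw uhf kewly rnl ugg
Hunk 4: at line 5 remove [uhf] add [uxe,jugmw] -> 11 lines: dvs jan mhwh prt kiyqt nfvw uxe jugmw kewly rnl ugg
Hunk 5: at line 8 remove [kewly] add [fgkib,ggi] -> 12 lines: dvs jan mhwh prt kiyqt nfvw uxe jugmw fgkib ggi rnl ugg
Hunk 6: at line 6 remove [jugmw] add [ivr,lsib] -> 13 lines: dvs jan mhwh prt kiyqt nfvw uxe ivr lsib fgkib ggi rnl ugg
Hunk 7: at line 1 remove [mhwh,prt,kiyqt] add [yxuc,taf] -> 12 lines: dvs jan yxuc taf nfvw uxe ivr lsib fgkib ggi rnl ugg
Final line 4: taf

Answer: taf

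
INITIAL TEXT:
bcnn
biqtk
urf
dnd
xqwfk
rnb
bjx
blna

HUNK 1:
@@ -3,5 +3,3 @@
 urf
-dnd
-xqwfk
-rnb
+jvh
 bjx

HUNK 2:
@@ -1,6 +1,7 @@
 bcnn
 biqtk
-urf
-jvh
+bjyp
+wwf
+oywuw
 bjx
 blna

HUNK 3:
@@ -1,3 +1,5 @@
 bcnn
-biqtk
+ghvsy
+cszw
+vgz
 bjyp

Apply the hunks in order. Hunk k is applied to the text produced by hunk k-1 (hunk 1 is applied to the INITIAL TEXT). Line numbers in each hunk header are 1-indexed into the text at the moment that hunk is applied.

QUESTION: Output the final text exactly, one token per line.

Hunk 1: at line 3 remove [dnd,xqwfk,rnb] add [jvh] -> 6 lines: bcnn biqtk urf jvh bjx blna
Hunk 2: at line 1 remove [urf,jvh] add [bjyp,wwf,oywuw] -> 7 lines: bcnn biqtk bjyp wwf oywuw bjx blna
Hunk 3: at line 1 remove [biqtk] add [ghvsy,cszw,vgz] -> 9 lines: bcnn ghvsy cszw vgz bjyp wwf oywuw bjx blna

Answer: bcnn
ghvsy
cszw
vgz
bjyp
wwf
oywuw
bjx
blna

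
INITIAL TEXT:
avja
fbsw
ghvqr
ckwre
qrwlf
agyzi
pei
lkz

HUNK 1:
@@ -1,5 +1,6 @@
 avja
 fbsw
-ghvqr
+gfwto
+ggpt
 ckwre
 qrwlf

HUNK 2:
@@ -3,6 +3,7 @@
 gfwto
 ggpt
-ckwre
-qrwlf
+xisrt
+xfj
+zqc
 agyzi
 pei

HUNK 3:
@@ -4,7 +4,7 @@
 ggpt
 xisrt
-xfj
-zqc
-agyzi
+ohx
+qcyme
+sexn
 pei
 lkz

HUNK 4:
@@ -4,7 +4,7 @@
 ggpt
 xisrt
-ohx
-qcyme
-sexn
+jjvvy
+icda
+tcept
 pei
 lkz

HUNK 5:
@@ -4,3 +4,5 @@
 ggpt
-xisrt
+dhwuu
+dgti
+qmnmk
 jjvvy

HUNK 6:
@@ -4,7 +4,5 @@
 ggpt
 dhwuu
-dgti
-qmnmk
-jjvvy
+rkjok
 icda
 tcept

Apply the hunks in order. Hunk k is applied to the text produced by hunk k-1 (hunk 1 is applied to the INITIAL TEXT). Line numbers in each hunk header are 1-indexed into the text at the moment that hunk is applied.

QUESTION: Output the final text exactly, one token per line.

Answer: avja
fbsw
gfwto
ggpt
dhwuu
rkjok
icda
tcept
pei
lkz

Derivation:
Hunk 1: at line 1 remove [ghvqr] add [gfwto,ggpt] -> 9 lines: avja fbsw gfwto ggpt ckwre qrwlf agyzi pei lkz
Hunk 2: at line 3 remove [ckwre,qrwlf] add [xisrt,xfj,zqc] -> 10 lines: avja fbsw gfwto ggpt xisrt xfj zqc agyzi pei lkz
Hunk 3: at line 4 remove [xfj,zqc,agyzi] add [ohx,qcyme,sexn] -> 10 lines: avja fbsw gfwto ggpt xisrt ohx qcyme sexn pei lkz
Hunk 4: at line 4 remove [ohx,qcyme,sexn] add [jjvvy,icda,tcept] -> 10 lines: avja fbsw gfwto ggpt xisrt jjvvy icda tcept pei lkz
Hunk 5: at line 4 remove [xisrt] add [dhwuu,dgti,qmnmk] -> 12 lines: avja fbsw gfwto ggpt dhwuu dgti qmnmk jjvvy icda tcept pei lkz
Hunk 6: at line 4 remove [dgti,qmnmk,jjvvy] add [rkjok] -> 10 lines: avja fbsw gfwto ggpt dhwuu rkjok icda tcept pei lkz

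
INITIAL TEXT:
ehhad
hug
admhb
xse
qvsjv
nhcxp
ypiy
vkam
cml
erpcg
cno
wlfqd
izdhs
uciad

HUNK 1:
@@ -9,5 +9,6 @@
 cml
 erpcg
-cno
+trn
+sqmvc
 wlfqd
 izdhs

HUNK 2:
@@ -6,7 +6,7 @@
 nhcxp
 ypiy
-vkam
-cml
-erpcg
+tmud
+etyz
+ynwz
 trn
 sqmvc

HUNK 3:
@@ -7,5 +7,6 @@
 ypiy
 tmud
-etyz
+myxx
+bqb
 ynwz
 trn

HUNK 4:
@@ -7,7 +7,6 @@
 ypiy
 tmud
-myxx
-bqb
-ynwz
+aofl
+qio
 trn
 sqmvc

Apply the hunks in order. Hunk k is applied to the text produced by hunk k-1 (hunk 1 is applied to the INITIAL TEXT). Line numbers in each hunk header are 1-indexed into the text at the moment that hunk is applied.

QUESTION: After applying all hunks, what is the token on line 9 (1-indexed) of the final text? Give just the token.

Hunk 1: at line 9 remove [cno] add [trn,sqmvc] -> 15 lines: ehhad hug admhb xse qvsjv nhcxp ypiy vkam cml erpcg trn sqmvc wlfqd izdhs uciad
Hunk 2: at line 6 remove [vkam,cml,erpcg] add [tmud,etyz,ynwz] -> 15 lines: ehhad hug admhb xse qvsjv nhcxp ypiy tmud etyz ynwz trn sqmvc wlfqd izdhs uciad
Hunk 3: at line 7 remove [etyz] add [myxx,bqb] -> 16 lines: ehhad hug admhb xse qvsjv nhcxp ypiy tmud myxx bqb ynwz trn sqmvc wlfqd izdhs uciad
Hunk 4: at line 7 remove [myxx,bqb,ynwz] add [aofl,qio] -> 15 lines: ehhad hug admhb xse qvsjv nhcxp ypiy tmud aofl qio trn sqmvc wlfqd izdhs uciad
Final line 9: aofl

Answer: aofl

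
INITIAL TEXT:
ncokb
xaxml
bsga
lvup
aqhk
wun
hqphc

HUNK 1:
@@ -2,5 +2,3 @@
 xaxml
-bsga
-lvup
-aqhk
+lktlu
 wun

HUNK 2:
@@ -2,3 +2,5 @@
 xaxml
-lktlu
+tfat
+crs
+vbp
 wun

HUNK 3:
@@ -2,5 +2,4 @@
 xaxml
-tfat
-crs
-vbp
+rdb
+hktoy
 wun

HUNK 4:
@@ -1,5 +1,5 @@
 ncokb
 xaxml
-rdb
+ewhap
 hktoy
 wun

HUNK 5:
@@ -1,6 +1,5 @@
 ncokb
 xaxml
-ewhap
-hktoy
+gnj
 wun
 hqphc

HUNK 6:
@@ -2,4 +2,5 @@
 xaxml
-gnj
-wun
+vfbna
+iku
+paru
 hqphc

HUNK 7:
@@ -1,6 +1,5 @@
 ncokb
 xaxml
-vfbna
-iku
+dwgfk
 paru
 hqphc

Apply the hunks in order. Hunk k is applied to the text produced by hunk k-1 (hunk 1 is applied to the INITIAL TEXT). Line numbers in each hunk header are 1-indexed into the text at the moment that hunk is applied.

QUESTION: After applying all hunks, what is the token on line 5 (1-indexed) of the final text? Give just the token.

Hunk 1: at line 2 remove [bsga,lvup,aqhk] add [lktlu] -> 5 lines: ncokb xaxml lktlu wun hqphc
Hunk 2: at line 2 remove [lktlu] add [tfat,crs,vbp] -> 7 lines: ncokb xaxml tfat crs vbp wun hqphc
Hunk 3: at line 2 remove [tfat,crs,vbp] add [rdb,hktoy] -> 6 lines: ncokb xaxml rdb hktoy wun hqphc
Hunk 4: at line 1 remove [rdb] add [ewhap] -> 6 lines: ncokb xaxml ewhap hktoy wun hqphc
Hunk 5: at line 1 remove [ewhap,hktoy] add [gnj] -> 5 lines: ncokb xaxml gnj wun hqphc
Hunk 6: at line 2 remove [gnj,wun] add [vfbna,iku,paru] -> 6 lines: ncokb xaxml vfbna iku paru hqphc
Hunk 7: at line 1 remove [vfbna,iku] add [dwgfk] -> 5 lines: ncokb xaxml dwgfk paru hqphc
Final line 5: hqphc

Answer: hqphc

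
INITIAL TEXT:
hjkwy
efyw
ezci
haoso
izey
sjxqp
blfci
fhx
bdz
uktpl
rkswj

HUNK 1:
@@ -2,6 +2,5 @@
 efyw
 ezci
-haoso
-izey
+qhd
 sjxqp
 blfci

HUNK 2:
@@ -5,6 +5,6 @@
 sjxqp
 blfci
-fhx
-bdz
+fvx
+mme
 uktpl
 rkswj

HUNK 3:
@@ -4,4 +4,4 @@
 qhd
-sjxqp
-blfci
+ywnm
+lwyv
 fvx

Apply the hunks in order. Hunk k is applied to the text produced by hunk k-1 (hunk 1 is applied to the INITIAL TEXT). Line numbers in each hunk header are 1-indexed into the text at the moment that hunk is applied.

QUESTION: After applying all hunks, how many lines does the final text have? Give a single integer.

Answer: 10

Derivation:
Hunk 1: at line 2 remove [haoso,izey] add [qhd] -> 10 lines: hjkwy efyw ezci qhd sjxqp blfci fhx bdz uktpl rkswj
Hunk 2: at line 5 remove [fhx,bdz] add [fvx,mme] -> 10 lines: hjkwy efyw ezci qhd sjxqp blfci fvx mme uktpl rkswj
Hunk 3: at line 4 remove [sjxqp,blfci] add [ywnm,lwyv] -> 10 lines: hjkwy efyw ezci qhd ywnm lwyv fvx mme uktpl rkswj
Final line count: 10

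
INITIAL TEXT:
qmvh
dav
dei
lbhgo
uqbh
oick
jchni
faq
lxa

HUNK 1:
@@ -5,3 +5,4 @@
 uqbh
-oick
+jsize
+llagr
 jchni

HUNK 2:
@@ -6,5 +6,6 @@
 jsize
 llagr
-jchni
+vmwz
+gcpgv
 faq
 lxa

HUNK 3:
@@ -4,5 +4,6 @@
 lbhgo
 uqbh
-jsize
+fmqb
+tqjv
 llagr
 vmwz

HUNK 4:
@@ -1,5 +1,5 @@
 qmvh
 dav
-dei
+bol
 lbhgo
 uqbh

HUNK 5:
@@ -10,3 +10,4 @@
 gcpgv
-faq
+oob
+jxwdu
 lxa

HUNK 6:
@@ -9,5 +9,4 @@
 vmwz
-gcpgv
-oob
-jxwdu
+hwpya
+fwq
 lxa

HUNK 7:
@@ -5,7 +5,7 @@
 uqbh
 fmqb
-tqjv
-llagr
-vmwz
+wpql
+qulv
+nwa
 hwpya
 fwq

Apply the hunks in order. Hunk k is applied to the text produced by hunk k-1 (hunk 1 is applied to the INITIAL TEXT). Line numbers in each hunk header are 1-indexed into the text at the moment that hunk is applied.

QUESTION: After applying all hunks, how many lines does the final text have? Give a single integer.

Hunk 1: at line 5 remove [oick] add [jsize,llagr] -> 10 lines: qmvh dav dei lbhgo uqbh jsize llagr jchni faq lxa
Hunk 2: at line 6 remove [jchni] add [vmwz,gcpgv] -> 11 lines: qmvh dav dei lbhgo uqbh jsize llagr vmwz gcpgv faq lxa
Hunk 3: at line 4 remove [jsize] add [fmqb,tqjv] -> 12 lines: qmvh dav dei lbhgo uqbh fmqb tqjv llagr vmwz gcpgv faq lxa
Hunk 4: at line 1 remove [dei] add [bol] -> 12 lines: qmvh dav bol lbhgo uqbh fmqb tqjv llagr vmwz gcpgv faq lxa
Hunk 5: at line 10 remove [faq] add [oob,jxwdu] -> 13 lines: qmvh dav bol lbhgo uqbh fmqb tqjv llagr vmwz gcpgv oob jxwdu lxa
Hunk 6: at line 9 remove [gcpgv,oob,jxwdu] add [hwpya,fwq] -> 12 lines: qmvh dav bol lbhgo uqbh fmqb tqjv llagr vmwz hwpya fwq lxa
Hunk 7: at line 5 remove [tqjv,llagr,vmwz] add [wpql,qulv,nwa] -> 12 lines: qmvh dav bol lbhgo uqbh fmqb wpql qulv nwa hwpya fwq lxa
Final line count: 12

Answer: 12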